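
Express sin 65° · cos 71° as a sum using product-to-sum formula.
sin 65° cos 71° = (1/2)[sin(65°+71°) + sin(65°-71°)]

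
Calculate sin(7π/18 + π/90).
sin(7π/18 + π/90) = sin 7π/18 cos π/90 + cos 7π/18 sin π/90 = 0.9511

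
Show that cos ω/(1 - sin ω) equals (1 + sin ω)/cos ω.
RHS = (1 + sin ω)(1 - sin ω) / (cos ω(1 - sin ω)) = (1 - sin²ω) / (cos ω(1 - sin ω)) = cos²ω / (cos ω(1 - sin ω)) = cos ω/(1 - sin ω) = LHS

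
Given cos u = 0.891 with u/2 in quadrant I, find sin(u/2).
sin(u/2) = ±√((1 - cos u)/2); positive since u/2 ∈ QI, so sin(u/2) = 0.2335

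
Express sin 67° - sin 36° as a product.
sin 67° - sin 36° = 2 cos(51.5°) sin(15.5°)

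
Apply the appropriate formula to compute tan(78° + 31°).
tan(78° + 31°) = (tan 78° + tan 31°)/(1 - tan 78° tan 31°) = -2.904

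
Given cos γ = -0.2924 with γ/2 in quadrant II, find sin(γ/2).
sin(γ/2) = ±√((1 - cos γ)/2); positive since γ/2 ∈ QII, so sin(γ/2) = 0.8039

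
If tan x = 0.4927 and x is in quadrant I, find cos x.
cos x = 0.897 (using tan²x + 1 = sec²x)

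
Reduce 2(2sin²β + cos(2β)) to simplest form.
2(2sin²β + cos(2β)) = 2 (using Double angle)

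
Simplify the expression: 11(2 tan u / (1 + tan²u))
11(2 tan u / (1 + tan²u)) = 11(sin(2u)) (using Double angle)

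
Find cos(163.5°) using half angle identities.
cos(163.5°) = -√((1 + cos 327°)/2) = -0.9588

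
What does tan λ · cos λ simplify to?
tan λ · cos λ = sin λ (using Quotient identity)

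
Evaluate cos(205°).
cos(205°) = -0.9063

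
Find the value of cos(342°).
cos(342°) = 0.9511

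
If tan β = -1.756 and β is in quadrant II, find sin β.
sin β = 0.869 (using tan²β + 1 = sec²β)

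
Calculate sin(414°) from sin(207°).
sin(414°) = 2 sin 207° cos 207° = 0.809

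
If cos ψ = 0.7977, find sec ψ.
sec ψ = 1/cos ψ = 1.254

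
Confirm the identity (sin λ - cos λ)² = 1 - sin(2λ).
LHS = sin²λ - 2 sin λ cos λ + cos²λ = (sin²λ + cos²λ) - 2 sin λ cos λ = 1 - sin(2λ) = RHS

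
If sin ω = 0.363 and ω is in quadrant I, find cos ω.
cos ω = 0.9318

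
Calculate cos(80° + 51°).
cos(80° + 51°) = cos 80° cos 51° - sin 80° sin 51° = -0.6561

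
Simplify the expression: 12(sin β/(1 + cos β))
12(sin β/(1 + cos β)) = 12(tan(β/2)) (using Half angle)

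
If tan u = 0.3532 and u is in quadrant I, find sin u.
sin u = 0.333 (using tan²u + 1 = sec²u)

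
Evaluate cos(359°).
cos(359°) = 0.9998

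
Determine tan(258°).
tan(258°) = 4.705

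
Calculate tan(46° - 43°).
tan(46° - 43°) = (tan 46° - tan 43°)/(1 + tan 46° tan 43°) = 0.05241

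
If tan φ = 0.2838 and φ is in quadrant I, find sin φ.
sin φ = 0.273 (using tan²φ + 1 = sec²φ)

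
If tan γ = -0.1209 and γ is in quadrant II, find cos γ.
cos γ = -0.9928 (using tan²γ + 1 = sec²γ)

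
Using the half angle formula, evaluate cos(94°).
cos(94°) = -√((1 + cos 188°)/2) = -0.06976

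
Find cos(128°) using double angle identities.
cos(128°) = cos²64° - sin²64° = -0.6157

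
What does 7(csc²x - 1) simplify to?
7(csc²x - 1) = 7(cot²x) (using Pythagorean identity)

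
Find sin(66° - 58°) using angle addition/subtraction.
sin(66° - 58°) = sin 66° cos 58° - cos 66° sin 58° = 0.1392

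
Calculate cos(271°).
cos(271°) = 0.01745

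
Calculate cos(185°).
cos(185°) = -0.9962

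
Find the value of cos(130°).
cos(130°) = -0.6428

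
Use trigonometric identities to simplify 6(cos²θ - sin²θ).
6(cos²θ - sin²θ) = 6(cos(2θ)) (using Double angle)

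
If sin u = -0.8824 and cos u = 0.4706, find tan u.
tan u = sin u / cos u = -1.875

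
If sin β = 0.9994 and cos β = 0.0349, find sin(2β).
sin(2β) = 2 sin β cos β = 0.06976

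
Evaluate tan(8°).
tan(8°) = 0.1405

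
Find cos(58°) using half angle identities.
cos(58°) = √((1 + cos 116°)/2) = 0.5299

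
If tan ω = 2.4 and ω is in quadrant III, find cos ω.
cos ω = -0.3846 (using tan²ω + 1 = sec²ω)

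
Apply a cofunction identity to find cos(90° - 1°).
cos(90° - 1°) = sin(1°) = 0.01745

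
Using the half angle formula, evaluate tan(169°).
tan(169°) = sin 338° / (1 + cos 338°) = -0.1944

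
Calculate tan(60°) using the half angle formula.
tan(60°) = sin 120° / (1 + cos 120°) = √3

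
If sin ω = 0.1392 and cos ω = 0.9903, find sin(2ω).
sin(2ω) = 2 sin ω cos ω = 0.2757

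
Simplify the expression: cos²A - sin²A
cos²A - sin²A = cos(2A) (using Double angle)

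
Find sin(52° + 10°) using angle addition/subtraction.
sin(52° + 10°) = sin 52° cos 10° + cos 52° sin 10° = 0.8829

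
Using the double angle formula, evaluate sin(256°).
sin(256°) = 2 sin 128° cos 128° = -0.9703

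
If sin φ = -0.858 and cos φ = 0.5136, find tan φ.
tan φ = sin φ / cos φ = -1.671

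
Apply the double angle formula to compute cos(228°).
cos(228°) = cos²114° - sin²114° = -0.6691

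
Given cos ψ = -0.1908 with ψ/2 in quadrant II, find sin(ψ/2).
sin(ψ/2) = ±√((1 - cos ψ)/2); positive since ψ/2 ∈ QII, so sin(ψ/2) = 0.7716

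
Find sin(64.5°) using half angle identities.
sin(64.5°) = √((1 - cos 129°)/2) = 0.9026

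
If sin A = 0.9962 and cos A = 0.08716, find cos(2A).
cos(2A) = cos²A - sin²A = -0.9848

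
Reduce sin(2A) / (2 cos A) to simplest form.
sin(2A) / (2 cos A) = sin A (using Double angle)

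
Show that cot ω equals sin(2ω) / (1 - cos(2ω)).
RHS = 2 sin ω cos ω / (2sin²ω) = cos ω/sin ω = cot ω = LHS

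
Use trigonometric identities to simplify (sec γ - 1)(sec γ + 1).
(sec γ - 1)(sec γ + 1) = tan²γ (using Diff. of squares)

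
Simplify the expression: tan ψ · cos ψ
tan ψ · cos ψ = sin ψ (using Quotient identity)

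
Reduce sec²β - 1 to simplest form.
sec²β - 1 = tan²β (using Pythagorean identity)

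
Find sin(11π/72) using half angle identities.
sin(11π/72) = √((1 - cos 11π/36)/2) = 0.4617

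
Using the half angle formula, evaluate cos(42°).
cos(42°) = √((1 + cos 84°)/2) = 0.7431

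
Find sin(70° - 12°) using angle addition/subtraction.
sin(70° - 12°) = sin 70° cos 12° - cos 70° sin 12° = 0.848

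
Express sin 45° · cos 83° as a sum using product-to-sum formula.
sin 45° cos 83° = (1/2)[sin(45°+83°) + sin(45°-83°)]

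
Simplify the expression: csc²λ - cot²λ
csc²λ - cot²λ = 1 (using Pythagorean identity)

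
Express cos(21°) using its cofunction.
cos(21°) = sin(90° - 21°) = sin(69°)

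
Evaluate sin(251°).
sin(251°) = -0.9455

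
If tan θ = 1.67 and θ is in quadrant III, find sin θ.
sin θ = -0.8579 (using tan²θ + 1 = sec²θ)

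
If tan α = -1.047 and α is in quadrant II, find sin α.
sin α = 0.7232 (using tan²α + 1 = sec²α)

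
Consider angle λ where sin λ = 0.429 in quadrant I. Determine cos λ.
cos λ = √(1 - sin²λ) = 0.9033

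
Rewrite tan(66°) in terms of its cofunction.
tan(66°) = cot(90° - 66°) = cot(24°)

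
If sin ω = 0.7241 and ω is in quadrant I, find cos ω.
cos ω = 0.6897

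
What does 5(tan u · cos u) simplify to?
5(tan u · cos u) = 5(sin u) (using Quotient identity)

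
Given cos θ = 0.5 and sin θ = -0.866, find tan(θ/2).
tan(θ/2) = sin θ / (1 + cos θ) = -0.5773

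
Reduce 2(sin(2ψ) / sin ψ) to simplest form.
2(sin(2ψ) / sin ψ) = 2(2 cos ψ) (using Double angle)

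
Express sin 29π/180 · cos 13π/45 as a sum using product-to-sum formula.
sin 29π/180 cos 13π/45 = (1/2)[sin(29π/180+13π/45) + sin(29π/180-13π/45)]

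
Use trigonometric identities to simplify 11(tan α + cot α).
11(tan α + cot α) = 11(sec α csc α) (using Quotient identities)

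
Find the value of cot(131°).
cot(131°) = -0.8693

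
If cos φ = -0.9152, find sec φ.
sec φ = 1/cos φ = -1.093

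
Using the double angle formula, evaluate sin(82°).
sin(82°) = 2 sin 41° cos 41° = 0.9903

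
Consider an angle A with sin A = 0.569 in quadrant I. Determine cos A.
cos A = √(1 - sin²A) = 0.8223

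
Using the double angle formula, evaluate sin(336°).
sin(336°) = 2 sin 168° cos 168° = -0.4067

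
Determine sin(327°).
sin(327°) = -0.5446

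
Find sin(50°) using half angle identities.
sin(50°) = √((1 - cos 100°)/2) = 0.766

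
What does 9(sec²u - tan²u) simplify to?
9(sec²u - tan²u) = 9 (using Pythagorean identity)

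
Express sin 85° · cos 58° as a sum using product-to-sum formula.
sin 85° cos 58° = (1/2)[sin(85°+58°) + sin(85°-58°)]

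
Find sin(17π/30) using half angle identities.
sin(17π/30) = √((1 - cos 17π/15)/2) = 0.9781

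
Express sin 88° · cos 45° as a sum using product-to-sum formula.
sin 88° cos 45° = (1/2)[sin(88°+45°) + sin(88°-45°)]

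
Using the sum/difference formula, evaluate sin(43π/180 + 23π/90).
sin(43π/180 + 23π/90) = sin 43π/180 cos 23π/90 + cos 43π/180 sin 23π/90 = 0.9998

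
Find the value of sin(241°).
sin(241°) = -0.8746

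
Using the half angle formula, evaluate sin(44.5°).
sin(44.5°) = √((1 - cos 89°)/2) = 0.7009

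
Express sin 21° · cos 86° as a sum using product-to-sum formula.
sin 21° cos 86° = (1/2)[sin(21°+86°) + sin(21°-86°)]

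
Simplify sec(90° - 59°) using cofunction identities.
sec(90° - 59°) = csc(59°)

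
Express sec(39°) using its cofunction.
sec(39°) = csc(90° - 39°) = csc(51°)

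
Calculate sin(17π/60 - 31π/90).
sin(17π/60 - 31π/90) = sin 17π/60 cos 31π/90 - cos 17π/60 sin 31π/90 = -0.1908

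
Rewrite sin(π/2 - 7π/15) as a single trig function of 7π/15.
sin(π/2 - 7π/15) = cos(7π/15)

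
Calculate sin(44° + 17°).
sin(44° + 17°) = sin 44° cos 17° + cos 44° sin 17° = 0.8746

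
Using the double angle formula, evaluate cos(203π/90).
cos(203π/90) = cos²203π/180 - sin²203π/180 = 0.6947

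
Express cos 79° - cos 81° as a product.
cos 79° - cos 81° = -2 sin(80°) sin(-1°)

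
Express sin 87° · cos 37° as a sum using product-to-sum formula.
sin 87° cos 37° = (1/2)[sin(87°+37°) + sin(87°-37°)]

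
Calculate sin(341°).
sin(341°) = -0.3256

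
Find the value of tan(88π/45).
tan(88π/45) = -0.1405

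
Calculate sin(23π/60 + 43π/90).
sin(23π/60 + 43π/90) = sin 23π/60 cos 43π/90 + cos 23π/60 sin 43π/90 = 0.4226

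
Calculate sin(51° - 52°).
sin(51° - 52°) = sin 51° cos 52° - cos 51° sin 52° = -0.01745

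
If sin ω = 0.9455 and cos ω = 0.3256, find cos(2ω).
cos(2ω) = cos²ω - sin²ω = -0.788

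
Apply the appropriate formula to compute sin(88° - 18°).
sin(88° - 18°) = sin 88° cos 18° - cos 88° sin 18° = 0.9397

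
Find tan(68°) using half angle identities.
tan(68°) = sin 136° / (1 + cos 136°) = 2.475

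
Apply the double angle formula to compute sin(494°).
sin(494°) = 2 sin 247° cos 247° = 0.7193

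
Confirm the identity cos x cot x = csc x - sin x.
RHS = 1/sin x - sin x = (1 - sin²x)/sin x = cos²x/sin x = cos x · (cos x/sin x) = cos x cot x = LHS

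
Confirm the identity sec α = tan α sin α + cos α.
RHS = sin²α/cos α + cos α = (sin²α + cos²α)/cos α = 1/cos α = sec α = LHS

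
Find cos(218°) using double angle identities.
cos(218°) = cos²109° - sin²109° = -0.788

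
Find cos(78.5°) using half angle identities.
cos(78.5°) = √((1 + cos 157°)/2) = 0.1994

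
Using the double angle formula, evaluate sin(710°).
sin(710°) = 2 sin 355° cos 355° = -0.1736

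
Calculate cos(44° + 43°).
cos(44° + 43°) = cos 44° cos 43° - sin 44° sin 43° = 0.05234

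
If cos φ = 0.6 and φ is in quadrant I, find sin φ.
sin φ = 0.8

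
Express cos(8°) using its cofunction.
cos(8°) = sin(90° - 8°) = sin(82°)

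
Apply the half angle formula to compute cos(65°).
cos(65°) = √((1 + cos 130°)/2) = 0.4226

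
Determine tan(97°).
tan(97°) = -8.144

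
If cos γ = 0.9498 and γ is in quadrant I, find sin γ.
sin γ = 0.3129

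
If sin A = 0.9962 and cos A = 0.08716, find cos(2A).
cos(2A) = cos²A - sin²A = -0.9848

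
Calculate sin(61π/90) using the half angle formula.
sin(61π/90) = √((1 - cos 61π/45)/2) = 0.848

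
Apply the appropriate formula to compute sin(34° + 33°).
sin(34° + 33°) = sin 34° cos 33° + cos 34° sin 33° = 0.9205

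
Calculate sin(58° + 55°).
sin(58° + 55°) = sin 58° cos 55° + cos 58° sin 55° = 0.9205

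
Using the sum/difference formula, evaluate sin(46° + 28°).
sin(46° + 28°) = sin 46° cos 28° + cos 46° sin 28° = 0.9613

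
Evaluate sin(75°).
sin(75°) = (√6+√2)/4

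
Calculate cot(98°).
cot(98°) = -0.1405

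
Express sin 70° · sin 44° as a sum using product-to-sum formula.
sin 70° sin 44° = (1/2)[cos(70°-44°) - cos(70°+44°)]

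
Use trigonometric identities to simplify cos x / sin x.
cos x / sin x = cot x (using Quotient identity)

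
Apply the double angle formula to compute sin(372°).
sin(372°) = 2 sin 186° cos 186° = 0.2079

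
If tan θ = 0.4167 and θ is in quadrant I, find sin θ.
sin θ = 0.3846 (using tan²θ + 1 = sec²θ)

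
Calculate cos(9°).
cos(9°) = 0.9877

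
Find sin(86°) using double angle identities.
sin(86°) = 2 sin 43° cos 43° = 0.9976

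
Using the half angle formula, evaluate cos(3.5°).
cos(3.5°) = √((1 + cos 7°)/2) = 0.9981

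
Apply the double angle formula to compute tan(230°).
tan(230°) = 2 tan 115° / (1 - tan²115°) = 1.192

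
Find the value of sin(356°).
sin(356°) = -0.06976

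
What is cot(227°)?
cot(227°) = 0.9325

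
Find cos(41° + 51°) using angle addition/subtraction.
cos(41° + 51°) = cos 41° cos 51° - sin 41° sin 51° = -0.0349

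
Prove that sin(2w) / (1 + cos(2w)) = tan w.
LHS = 2 sin w cos w / (2cos²w) = sin w/cos w = tan w = RHS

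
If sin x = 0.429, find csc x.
csc x = 1/sin x = 2.331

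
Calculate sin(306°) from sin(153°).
sin(306°) = 2 sin 153° cos 153° = -0.809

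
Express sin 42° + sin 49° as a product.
sin 42° + sin 49° = 2 sin(45.5°) cos(-3.5°)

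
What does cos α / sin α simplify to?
cos α / sin α = cot α (using Quotient identity)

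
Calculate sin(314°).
sin(314°) = -0.7193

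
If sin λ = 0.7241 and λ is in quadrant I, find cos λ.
cos λ = 0.6897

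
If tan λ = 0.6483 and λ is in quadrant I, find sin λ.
sin λ = 0.544 (using tan²λ + 1 = sec²λ)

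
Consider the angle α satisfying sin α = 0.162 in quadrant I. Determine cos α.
cos α = √(1 - sin²α) = 0.9868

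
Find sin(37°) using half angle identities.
sin(37°) = √((1 - cos 74°)/2) = 0.6018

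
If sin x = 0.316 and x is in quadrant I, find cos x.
cos x = 0.9488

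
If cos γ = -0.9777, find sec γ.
sec γ = 1/cos γ = -1.023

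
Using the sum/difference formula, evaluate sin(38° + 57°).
sin(38° + 57°) = sin 38° cos 57° + cos 38° sin 57° = 0.9962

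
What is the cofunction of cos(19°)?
cos(19°) = sin(90° - 19°) = sin(71°)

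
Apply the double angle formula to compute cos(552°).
cos(552°) = cos²276° - sin²276° = -0.9781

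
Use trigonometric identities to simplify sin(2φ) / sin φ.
sin(2φ) / sin φ = 2 cos φ (using Double angle)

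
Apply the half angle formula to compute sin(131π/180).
sin(131π/180) = √((1 - cos 131π/90)/2) = 0.7547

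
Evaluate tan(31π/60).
tan(31π/60) = -19.08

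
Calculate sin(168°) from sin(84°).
sin(168°) = 2 sin 84° cos 84° = 0.2079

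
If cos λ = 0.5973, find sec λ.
sec λ = 1/cos λ = 1.674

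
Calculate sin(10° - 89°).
sin(10° - 89°) = sin 10° cos 89° - cos 10° sin 89° = -0.9816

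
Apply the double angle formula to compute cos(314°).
cos(314°) = cos²157° - sin²157° = 0.6947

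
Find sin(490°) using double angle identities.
sin(490°) = 2 sin 245° cos 245° = 0.766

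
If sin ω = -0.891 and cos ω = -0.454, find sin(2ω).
sin(2ω) = 2 sin ω cos ω = 0.809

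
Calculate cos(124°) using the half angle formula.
cos(124°) = -√((1 + cos 248°)/2) = -0.5592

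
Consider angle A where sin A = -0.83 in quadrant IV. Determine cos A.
cos A = √(1 - sin²A) = 0.5578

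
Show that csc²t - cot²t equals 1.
LHS = 1/sin²t - cos²t/sin²t = (1 - cos²t)/sin²t = sin²t/sin²t = 1 = RHS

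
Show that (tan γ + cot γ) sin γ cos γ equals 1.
LHS = (sin γ/cos γ + cos γ/sin γ) sin γ cos γ = ((sin²γ + cos²γ)/(sin γ cos γ)) · sin γ cos γ = sin²γ + cos²γ = 1 = RHS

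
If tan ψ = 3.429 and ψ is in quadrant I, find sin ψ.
sin ψ = 0.96 (using tan²ψ + 1 = sec²ψ)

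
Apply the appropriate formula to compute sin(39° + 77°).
sin(39° + 77°) = sin 39° cos 77° + cos 39° sin 77° = 0.8988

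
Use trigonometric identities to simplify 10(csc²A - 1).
10(csc²A - 1) = 10(cot²A) (using Pythagorean identity)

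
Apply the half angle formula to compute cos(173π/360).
cos(173π/360) = √((1 + cos 173π/180)/2) = 0.06105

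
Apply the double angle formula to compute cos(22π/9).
cos(22π/9) = cos²11π/9 - sin²11π/9 = 0.1736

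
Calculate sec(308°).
sec(308°) = 1.624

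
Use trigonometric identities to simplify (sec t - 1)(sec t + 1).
(sec t - 1)(sec t + 1) = tan²t (using Diff. of squares)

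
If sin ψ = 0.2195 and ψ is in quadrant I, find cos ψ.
cos ψ = 0.9756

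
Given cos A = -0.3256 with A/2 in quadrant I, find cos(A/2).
cos(A/2) = ±√((1 + cos A)/2); positive since A/2 ∈ QI, so cos(A/2) = 0.5807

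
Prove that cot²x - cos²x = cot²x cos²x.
LHS = cos²x/sin²x - cos²x = cos²x(1/sin²x - 1) = cos²x · (1 - sin²x)/sin²x = cos²x · cos²x/sin²x = cos²x · cot²x = RHS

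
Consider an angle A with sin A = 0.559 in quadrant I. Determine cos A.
cos A = √(1 - sin²A) = 0.8292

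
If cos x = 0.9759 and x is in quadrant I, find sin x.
sin x = 0.2182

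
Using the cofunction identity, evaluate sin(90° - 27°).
sin(90° - 27°) = cos(27°) = 0.891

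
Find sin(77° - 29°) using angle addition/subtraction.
sin(77° - 29°) = sin 77° cos 29° - cos 77° sin 29° = 0.7431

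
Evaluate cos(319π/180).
cos(319π/180) = 0.7547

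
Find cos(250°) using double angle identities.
cos(250°) = cos²125° - sin²125° = -0.342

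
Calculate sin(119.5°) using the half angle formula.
sin(119.5°) = √((1 - cos 239°)/2) = 0.8704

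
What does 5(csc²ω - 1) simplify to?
5(csc²ω - 1) = 5(cot²ω) (using Pythagorean identity)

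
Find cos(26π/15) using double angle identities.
cos(26π/15) = cos²13π/15 - sin²13π/15 = 0.6691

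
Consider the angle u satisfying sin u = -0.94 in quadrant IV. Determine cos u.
cos u = √(1 - sin²u) = 0.3412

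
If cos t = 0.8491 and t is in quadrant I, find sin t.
sin t = 0.5282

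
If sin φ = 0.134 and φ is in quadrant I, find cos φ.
cos φ = 0.991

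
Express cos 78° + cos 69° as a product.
cos 78° + cos 69° = 2 cos(73.5°) cos(4.5°)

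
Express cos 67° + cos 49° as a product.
cos 67° + cos 49° = 2 cos(58°) cos(9°)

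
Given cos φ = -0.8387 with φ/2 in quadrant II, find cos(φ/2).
cos(φ/2) = ±√((1 + cos φ)/2); negative since φ/2 ∈ QII, so cos(φ/2) = -0.284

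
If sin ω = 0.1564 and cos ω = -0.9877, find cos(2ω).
cos(2ω) = cos²ω - sin²ω = 0.9511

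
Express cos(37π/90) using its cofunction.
cos(37π/90) = sin(π/2 - 37π/90) = sin(4π/45)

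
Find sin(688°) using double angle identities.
sin(688°) = 2 sin 344° cos 344° = -0.5299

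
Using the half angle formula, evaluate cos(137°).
cos(137°) = -√((1 + cos 274°)/2) = -0.7314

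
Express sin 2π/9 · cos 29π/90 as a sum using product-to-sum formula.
sin 2π/9 cos 29π/90 = (1/2)[sin(2π/9+29π/90) + sin(2π/9-29π/90)]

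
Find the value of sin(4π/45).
sin(4π/45) = 0.2756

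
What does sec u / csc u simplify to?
sec u / csc u = tan u (using Reciprocal identities)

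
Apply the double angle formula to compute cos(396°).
cos(396°) = 1 - 2sin²198° = 0.809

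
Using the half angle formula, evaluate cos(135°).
cos(135°) = -√((1 + cos 270°)/2) = -√2/2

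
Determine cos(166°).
cos(166°) = -0.9703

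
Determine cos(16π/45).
cos(16π/45) = 0.4384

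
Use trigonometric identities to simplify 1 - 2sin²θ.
1 - 2sin²θ = cos(2θ) (using Double angle)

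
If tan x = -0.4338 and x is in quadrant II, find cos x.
cos x = -0.9174 (using tan²x + 1 = sec²x)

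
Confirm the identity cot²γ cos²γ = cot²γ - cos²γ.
RHS = cos²γ/sin²γ - cos²γ = cos²γ(1/sin²γ - 1) = cos²γ · (1 - sin²γ)/sin²γ = cos²γ · cos²γ/sin²γ = cos²γ · cot²γ = LHS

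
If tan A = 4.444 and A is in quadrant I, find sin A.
sin A = 0.9756 (using tan²A + 1 = sec²A)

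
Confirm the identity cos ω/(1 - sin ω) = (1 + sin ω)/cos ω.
RHS = (1 + sin ω)(1 - sin ω) / (cos ω(1 - sin ω)) = (1 - sin²ω) / (cos ω(1 - sin ω)) = cos²ω / (cos ω(1 - sin ω)) = cos ω/(1 - sin ω) = LHS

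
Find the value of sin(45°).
sin(45°) = √2/2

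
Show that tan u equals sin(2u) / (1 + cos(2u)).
RHS = 2 sin u cos u / (2cos²u) = sin u/cos u = tan u = LHS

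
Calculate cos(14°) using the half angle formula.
cos(14°) = √((1 + cos 28°)/2) = 0.9703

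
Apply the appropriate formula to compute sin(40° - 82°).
sin(40° - 82°) = sin 40° cos 82° - cos 40° sin 82° = -0.6691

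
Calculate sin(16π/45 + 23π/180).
sin(16π/45 + 23π/180) = sin 16π/45 cos 23π/180 + cos 16π/45 sin 23π/180 = 0.9986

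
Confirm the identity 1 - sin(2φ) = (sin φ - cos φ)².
RHS = sin²φ - 2 sin φ cos φ + cos²φ = (sin²φ + cos²φ) - 2 sin φ cos φ = 1 - sin(2φ) = LHS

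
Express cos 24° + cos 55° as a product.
cos 24° + cos 55° = 2 cos(39.5°) cos(-15.5°)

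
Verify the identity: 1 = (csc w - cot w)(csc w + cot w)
RHS = csc²w - cot²w = (1 + cot²w) - cot²w = 1 = LHS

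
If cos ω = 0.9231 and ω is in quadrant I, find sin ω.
sin ω = 0.3846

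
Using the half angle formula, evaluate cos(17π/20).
cos(17π/20) = -√((1 + cos 17π/10)/2) = -0.891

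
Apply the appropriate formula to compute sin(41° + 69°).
sin(41° + 69°) = sin 41° cos 69° + cos 41° sin 69° = 0.9397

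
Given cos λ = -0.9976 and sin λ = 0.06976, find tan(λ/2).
tan(λ/2) = sin λ / (1 + cos λ) = 29.07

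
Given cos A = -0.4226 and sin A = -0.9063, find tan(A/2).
tan(A/2) = sin A / (1 + cos A) = -1.57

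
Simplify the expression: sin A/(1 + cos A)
sin A/(1 + cos A) = tan(A/2) (using Half angle)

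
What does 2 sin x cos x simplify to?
2 sin x cos x = sin(2x) (using Double angle)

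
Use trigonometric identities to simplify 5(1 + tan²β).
5(1 + tan²β) = 5(sec²β) (using Pythagorean identity)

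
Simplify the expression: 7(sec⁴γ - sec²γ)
7(sec⁴γ - sec²γ) = 7(tan⁴γ + tan²γ) (using Pythagorean)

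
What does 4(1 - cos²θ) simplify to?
4(1 - cos²θ) = 4(sin²θ) (using Pythagorean identity)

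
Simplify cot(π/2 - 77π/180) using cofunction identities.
cot(π/2 - 77π/180) = tan(77π/180)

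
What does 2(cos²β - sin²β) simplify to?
2(cos²β - sin²β) = 2(cos(2β)) (using Double angle)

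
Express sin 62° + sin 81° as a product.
sin 62° + sin 81° = 2 sin(71.5°) cos(-9.5°)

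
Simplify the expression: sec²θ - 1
sec²θ - 1 = tan²θ (using Pythagorean identity)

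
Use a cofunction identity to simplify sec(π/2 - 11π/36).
sec(π/2 - 11π/36) = csc(11π/36)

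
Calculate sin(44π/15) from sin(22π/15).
sin(44π/15) = 2 sin 22π/15 cos 22π/15 = 0.2079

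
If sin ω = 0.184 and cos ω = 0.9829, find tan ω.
tan ω = sin ω / cos ω = 0.1872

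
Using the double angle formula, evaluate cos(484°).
cos(484°) = cos²242° - sin²242° = -0.5592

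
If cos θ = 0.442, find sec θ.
sec θ = 1/cos θ = 2.262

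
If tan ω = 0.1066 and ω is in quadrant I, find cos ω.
cos ω = 0.9944 (using tan²ω + 1 = sec²ω)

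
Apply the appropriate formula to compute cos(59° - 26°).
cos(59° - 26°) = cos 59° cos 26° + sin 59° sin 26° = 0.8387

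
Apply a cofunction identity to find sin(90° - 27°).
sin(90° - 27°) = cos(27°) = 0.891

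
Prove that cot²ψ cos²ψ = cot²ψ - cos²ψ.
RHS = cos²ψ/sin²ψ - cos²ψ = cos²ψ(1/sin²ψ - 1) = cos²ψ · (1 - sin²ψ)/sin²ψ = cos²ψ · cos²ψ/sin²ψ = cos²ψ · cot²ψ = LHS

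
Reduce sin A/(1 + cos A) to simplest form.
sin A/(1 + cos A) = tan(A/2) (using Half angle)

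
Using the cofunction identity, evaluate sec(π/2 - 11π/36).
sec(π/2 - 11π/36) = csc(11π/36) = 1.221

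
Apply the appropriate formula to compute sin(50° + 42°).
sin(50° + 42°) = sin 50° cos 42° + cos 50° sin 42° = 0.9994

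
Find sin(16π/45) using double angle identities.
sin(16π/45) = 2 sin 8π/45 cos 8π/45 = 0.8988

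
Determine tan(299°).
tan(299°) = -1.804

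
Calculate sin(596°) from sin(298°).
sin(596°) = 2 sin 298° cos 298° = -0.829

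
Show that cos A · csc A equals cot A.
LHS = cos A · (1/sin A) = cos A/sin A = cot A = RHS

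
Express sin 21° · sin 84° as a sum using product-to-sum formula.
sin 21° sin 84° = (1/2)[cos(21°-84°) - cos(21°+84°)]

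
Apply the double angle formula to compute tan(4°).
tan(4°) = 2 tan 2° / (1 - tan²2°) = 0.06993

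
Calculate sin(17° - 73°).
sin(17° - 73°) = sin 17° cos 73° - cos 17° sin 73° = -0.829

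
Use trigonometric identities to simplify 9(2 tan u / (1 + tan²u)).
9(2 tan u / (1 + tan²u)) = 9(sin(2u)) (using Double angle)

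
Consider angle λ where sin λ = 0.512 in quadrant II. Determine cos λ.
cos λ = ±√(1 - sin²λ) = -0.859 (negative in QII)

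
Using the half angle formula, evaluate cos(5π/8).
cos(5π/8) = -√((1 + cos 5π/4)/2) = -0.3827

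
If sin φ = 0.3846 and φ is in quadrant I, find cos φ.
cos φ = 0.9231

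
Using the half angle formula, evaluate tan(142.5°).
tan(142.5°) = sin 285° / (1 + cos 285°) = -0.7673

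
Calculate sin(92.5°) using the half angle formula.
sin(92.5°) = √((1 - cos 185°)/2) = 0.999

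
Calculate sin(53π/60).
sin(53π/60) = 0.3584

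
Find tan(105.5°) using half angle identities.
tan(105.5°) = sin 211° / (1 + cos 211°) = -3.606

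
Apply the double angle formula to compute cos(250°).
cos(250°) = cos²125° - sin²125° = -0.342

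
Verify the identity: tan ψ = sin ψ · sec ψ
RHS = sin ψ · (1/cos ψ) = sin ψ/cos ψ = tan ψ = LHS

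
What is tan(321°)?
tan(321°) = -0.8098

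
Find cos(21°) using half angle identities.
cos(21°) = √((1 + cos 42°)/2) = 0.9336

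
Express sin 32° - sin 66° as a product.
sin 32° - sin 66° = 2 cos(49°) sin(-17°)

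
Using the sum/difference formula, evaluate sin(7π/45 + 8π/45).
sin(7π/45 + 8π/45) = sin 7π/45 cos 8π/45 + cos 7π/45 sin 8π/45 = √3/2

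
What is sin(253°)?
sin(253°) = -0.9563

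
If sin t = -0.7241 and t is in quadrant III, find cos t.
cos t = -0.6897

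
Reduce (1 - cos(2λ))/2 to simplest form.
(1 - cos(2λ))/2 = sin²λ (using Power reduction)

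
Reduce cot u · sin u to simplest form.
cot u · sin u = cos u (using Quotient identity)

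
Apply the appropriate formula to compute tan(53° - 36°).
tan(53° - 36°) = (tan 53° - tan 36°)/(1 + tan 53° tan 36°) = 0.3057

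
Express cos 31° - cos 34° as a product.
cos 31° - cos 34° = -2 sin(32.5°) sin(-1.5°)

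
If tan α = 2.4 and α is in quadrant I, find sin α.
sin α = 0.9231 (using tan²α + 1 = sec²α)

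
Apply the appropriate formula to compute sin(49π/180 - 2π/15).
sin(49π/180 - 2π/15) = sin 49π/180 cos 2π/15 - cos 49π/180 sin 2π/15 = 0.4226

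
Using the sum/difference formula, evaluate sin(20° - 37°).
sin(20° - 37°) = sin 20° cos 37° - cos 20° sin 37° = -0.2924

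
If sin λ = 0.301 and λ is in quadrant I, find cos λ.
cos λ = 0.9536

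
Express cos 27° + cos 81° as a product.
cos 27° + cos 81° = 2 cos(54°) cos(-27°)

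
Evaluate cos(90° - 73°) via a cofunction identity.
cos(90° - 73°) = sin(73°) = 0.9563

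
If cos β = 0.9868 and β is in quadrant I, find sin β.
sin β = 0.1619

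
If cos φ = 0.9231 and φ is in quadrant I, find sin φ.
sin φ = 0.3846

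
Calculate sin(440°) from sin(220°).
sin(440°) = 2 sin 220° cos 220° = 0.9848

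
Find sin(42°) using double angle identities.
sin(42°) = 2 sin 21° cos 21° = 0.6691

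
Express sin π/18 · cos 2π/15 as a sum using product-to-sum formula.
sin π/18 cos 2π/15 = (1/2)[sin(π/18+2π/15) + sin(π/18-2π/15)]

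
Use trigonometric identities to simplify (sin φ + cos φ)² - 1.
(sin φ + cos φ)² - 1 = sin(2φ) (using Pythagorean + double angle)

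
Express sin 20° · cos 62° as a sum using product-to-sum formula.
sin 20° cos 62° = (1/2)[sin(20°+62°) + sin(20°-62°)]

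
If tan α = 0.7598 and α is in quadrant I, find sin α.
sin α = 0.605 (using tan²α + 1 = sec²α)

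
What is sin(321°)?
sin(321°) = -0.6293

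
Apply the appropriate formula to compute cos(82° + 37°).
cos(82° + 37°) = cos 82° cos 37° - sin 82° sin 37° = -0.4848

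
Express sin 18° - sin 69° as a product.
sin 18° - sin 69° = 2 cos(43.5°) sin(-25.5°)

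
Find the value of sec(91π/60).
sec(91π/60) = 19.11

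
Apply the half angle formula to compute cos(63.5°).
cos(63.5°) = √((1 + cos 127°)/2) = 0.4462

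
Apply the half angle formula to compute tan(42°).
tan(42°) = sin 84° / (1 + cos 84°) = 0.9004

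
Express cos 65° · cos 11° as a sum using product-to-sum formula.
cos 65° cos 11° = (1/2)[cos(65°-11°) + cos(65°+11°)]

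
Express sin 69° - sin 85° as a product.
sin 69° - sin 85° = 2 cos(77°) sin(-8°)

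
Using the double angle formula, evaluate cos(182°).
cos(182°) = cos²91° - sin²91° = -0.9994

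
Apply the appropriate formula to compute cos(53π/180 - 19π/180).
cos(53π/180 - 19π/180) = cos 53π/180 cos 19π/180 + sin 53π/180 sin 19π/180 = 0.829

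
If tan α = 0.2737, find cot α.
cot α = 1/tan α = 3.654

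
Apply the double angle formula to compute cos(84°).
cos(84°) = 2cos²42° - 1 = 0.1045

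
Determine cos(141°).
cos(141°) = -0.7771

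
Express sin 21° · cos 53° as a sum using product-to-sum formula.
sin 21° cos 53° = (1/2)[sin(21°+53°) + sin(21°-53°)]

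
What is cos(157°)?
cos(157°) = -0.9205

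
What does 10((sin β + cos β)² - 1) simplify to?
10((sin β + cos β)² - 1) = 10(sin(2β)) (using Pythagorean + double angle)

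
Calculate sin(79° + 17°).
sin(79° + 17°) = sin 79° cos 17° + cos 79° sin 17° = 0.9945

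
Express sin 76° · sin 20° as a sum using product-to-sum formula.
sin 76° sin 20° = (1/2)[cos(76°-20°) - cos(76°+20°)]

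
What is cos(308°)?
cos(308°) = 0.6157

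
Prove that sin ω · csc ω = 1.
LHS = sin ω · (1/sin ω) = 1 = RHS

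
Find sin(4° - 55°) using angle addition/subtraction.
sin(4° - 55°) = sin 4° cos 55° - cos 4° sin 55° = -0.7771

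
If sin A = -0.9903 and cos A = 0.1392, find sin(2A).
sin(2A) = 2 sin A cos A = -0.2757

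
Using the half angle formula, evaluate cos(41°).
cos(41°) = √((1 + cos 82°)/2) = 0.7547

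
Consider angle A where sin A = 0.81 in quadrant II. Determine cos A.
cos A = ±√(1 - sin²A) = -0.5864 (negative in QII)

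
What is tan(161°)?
tan(161°) = -0.3443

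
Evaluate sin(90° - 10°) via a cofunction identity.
sin(90° - 10°) = cos(10°) = 0.9848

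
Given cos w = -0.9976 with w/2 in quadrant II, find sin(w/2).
sin(w/2) = ±√((1 - cos w)/2); positive since w/2 ∈ QII, so sin(w/2) = 0.9994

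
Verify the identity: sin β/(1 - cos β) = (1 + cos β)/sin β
LHS = sin β(1 + cos β) / ((1 - cos β)(1 + cos β)) = sin β(1 + cos β) / (1 - cos²β) = sin β(1 + cos β) / sin²β = (1 + cos β)/sin β = RHS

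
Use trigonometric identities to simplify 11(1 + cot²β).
11(1 + cot²β) = 11(csc²β) (using Pythagorean identity)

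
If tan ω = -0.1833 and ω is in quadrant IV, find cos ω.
cos ω = 0.9836 (using tan²ω + 1 = sec²ω)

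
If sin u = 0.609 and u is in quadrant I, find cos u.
cos u = 0.7932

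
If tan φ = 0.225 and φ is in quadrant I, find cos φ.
cos φ = 0.9756 (using tan²φ + 1 = sec²φ)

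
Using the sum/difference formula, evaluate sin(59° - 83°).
sin(59° - 83°) = sin 59° cos 83° - cos 59° sin 83° = -0.4067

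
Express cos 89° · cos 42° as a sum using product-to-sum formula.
cos 89° cos 42° = (1/2)[cos(89°-42°) + cos(89°+42°)]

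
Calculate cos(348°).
cos(348°) = 0.9781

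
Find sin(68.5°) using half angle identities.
sin(68.5°) = √((1 - cos 137°)/2) = 0.9304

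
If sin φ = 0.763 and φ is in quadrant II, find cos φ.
cos φ = -0.6464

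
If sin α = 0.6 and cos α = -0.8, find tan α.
tan α = sin α / cos α = -0.75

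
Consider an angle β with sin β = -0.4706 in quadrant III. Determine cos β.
cos β = ±√(1 - sin²β) = -0.8823 (negative in QIII)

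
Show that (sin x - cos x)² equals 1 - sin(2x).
LHS = sin²x - 2 sin x cos x + cos²x = (sin²x + cos²x) - 2 sin x cos x = 1 - sin(2x) = RHS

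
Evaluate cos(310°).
cos(310°) = 0.6428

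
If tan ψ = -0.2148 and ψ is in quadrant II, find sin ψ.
sin ψ = 0.21 (using tan²ψ + 1 = sec²ψ)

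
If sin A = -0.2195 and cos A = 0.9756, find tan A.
tan A = sin A / cos A = -0.225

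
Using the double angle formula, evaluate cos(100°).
cos(100°) = cos²50° - sin²50° = -0.1736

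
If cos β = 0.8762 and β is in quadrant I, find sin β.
sin β = 0.4819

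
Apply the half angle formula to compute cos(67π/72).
cos(67π/72) = -√((1 + cos 67π/36)/2) = -0.9763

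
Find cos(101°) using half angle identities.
cos(101°) = -√((1 + cos 202°)/2) = -0.1908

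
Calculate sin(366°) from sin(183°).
sin(366°) = 2 sin 183° cos 183° = 0.1045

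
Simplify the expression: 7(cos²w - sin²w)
7(cos²w - sin²w) = 7(cos(2w)) (using Double angle)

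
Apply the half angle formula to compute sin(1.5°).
sin(1.5°) = √((1 - cos 3°)/2) = 0.02618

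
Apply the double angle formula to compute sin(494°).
sin(494°) = 2 sin 247° cos 247° = 0.7193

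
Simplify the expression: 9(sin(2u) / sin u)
9(sin(2u) / sin u) = 9(2 cos u) (using Double angle)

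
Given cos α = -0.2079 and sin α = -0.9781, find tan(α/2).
tan(α/2) = sin α / (1 + cos α) = -1.235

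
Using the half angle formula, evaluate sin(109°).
sin(109°) = √((1 - cos 218°)/2) = 0.9455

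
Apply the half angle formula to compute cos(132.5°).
cos(132.5°) = -√((1 + cos 265°)/2) = -0.6756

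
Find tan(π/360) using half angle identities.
tan(π/360) = sin π/180 / (1 + cos π/180) = 0.008727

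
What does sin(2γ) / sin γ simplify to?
sin(2γ) / sin γ = 2 cos γ (using Double angle)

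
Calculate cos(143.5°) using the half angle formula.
cos(143.5°) = -√((1 + cos 287°)/2) = -0.8039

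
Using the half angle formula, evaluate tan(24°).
tan(24°) = sin 48° / (1 + cos 48°) = 0.4452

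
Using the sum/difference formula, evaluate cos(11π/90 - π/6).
cos(11π/90 - π/6) = cos 11π/90 cos π/6 + sin 11π/90 sin π/6 = 0.9903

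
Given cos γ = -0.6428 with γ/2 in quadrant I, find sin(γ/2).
sin(γ/2) = ±√((1 - cos γ)/2); positive since γ/2 ∈ QI, so sin(γ/2) = 0.9063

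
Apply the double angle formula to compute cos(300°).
cos(300°) = cos²150° - sin²150° = 1/2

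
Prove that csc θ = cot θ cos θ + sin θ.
RHS = cos²θ/sin θ + sin θ = (cos²θ + sin²θ)/sin θ = 1/sin θ = csc θ = LHS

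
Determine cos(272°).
cos(272°) = 0.0349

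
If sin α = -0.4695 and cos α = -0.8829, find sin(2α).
sin(2α) = 2 sin α cos α = 0.829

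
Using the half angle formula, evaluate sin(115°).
sin(115°) = √((1 - cos 230°)/2) = 0.9063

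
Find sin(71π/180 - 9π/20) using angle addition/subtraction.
sin(71π/180 - 9π/20) = sin 71π/180 cos 9π/20 - cos 71π/180 sin 9π/20 = -0.1736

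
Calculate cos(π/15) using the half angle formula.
cos(π/15) = √((1 + cos 2π/15)/2) = 0.9781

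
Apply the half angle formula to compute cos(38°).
cos(38°) = √((1 + cos 76°)/2) = 0.788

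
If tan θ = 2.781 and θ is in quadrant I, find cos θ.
cos θ = 0.3384 (using tan²θ + 1 = sec²θ)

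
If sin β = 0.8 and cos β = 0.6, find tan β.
tan β = sin β / cos β = 1.333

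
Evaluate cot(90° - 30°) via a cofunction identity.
cot(90° - 30°) = tan(30°) = √3/3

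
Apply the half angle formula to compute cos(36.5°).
cos(36.5°) = √((1 + cos 73°)/2) = 0.8039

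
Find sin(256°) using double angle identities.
sin(256°) = 2 sin 128° cos 128° = -0.9703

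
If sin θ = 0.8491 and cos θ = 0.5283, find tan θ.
tan θ = sin θ / cos θ = 1.607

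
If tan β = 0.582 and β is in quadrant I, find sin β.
sin β = 0.503 (using tan²β + 1 = sec²β)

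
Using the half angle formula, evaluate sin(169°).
sin(169°) = √((1 - cos 338°)/2) = 0.1908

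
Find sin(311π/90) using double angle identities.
sin(311π/90) = 2 sin 311π/180 cos 311π/180 = -0.9903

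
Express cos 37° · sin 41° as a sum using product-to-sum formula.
cos 37° sin 41° = (1/2)[sin(37°+41°) - sin(37°-41°)]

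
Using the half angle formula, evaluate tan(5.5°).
tan(5.5°) = sin 11° / (1 + cos 11°) = 0.09629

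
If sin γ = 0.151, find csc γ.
csc γ = 1/sin γ = 6.623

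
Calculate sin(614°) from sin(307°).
sin(614°) = 2 sin 307° cos 307° = -0.9613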